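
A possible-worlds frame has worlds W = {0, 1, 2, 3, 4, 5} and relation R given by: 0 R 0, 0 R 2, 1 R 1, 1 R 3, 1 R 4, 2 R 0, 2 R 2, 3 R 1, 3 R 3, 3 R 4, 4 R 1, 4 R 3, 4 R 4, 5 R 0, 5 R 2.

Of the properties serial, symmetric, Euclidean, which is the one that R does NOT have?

symmetric

Serial: yes — every world has a successor (e.g. 0 R 0).
Symmetric: no — 5 R 0 but not 0 R 5.
Euclidean: yes — any two successors of a common world are R-related.
Only symmetric fails.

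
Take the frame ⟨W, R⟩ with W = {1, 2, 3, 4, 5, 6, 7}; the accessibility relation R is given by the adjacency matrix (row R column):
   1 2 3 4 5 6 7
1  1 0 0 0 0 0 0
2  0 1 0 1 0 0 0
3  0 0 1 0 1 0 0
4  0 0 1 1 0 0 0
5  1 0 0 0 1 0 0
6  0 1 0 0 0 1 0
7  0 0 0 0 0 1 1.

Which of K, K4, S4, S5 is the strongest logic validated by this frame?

Transitive (axiom 4): no — 2 R 4 and 4 R 3, but not 2 R 3.
Reflexive (axiom T): yes — every world is R-related to itself.
Euclidean (axiom 5): no — 2 R 4 and 2 R 2, but not 4 R 2.
So F validates K; K4 would additionally require R to be transitive. The strongest is K.

K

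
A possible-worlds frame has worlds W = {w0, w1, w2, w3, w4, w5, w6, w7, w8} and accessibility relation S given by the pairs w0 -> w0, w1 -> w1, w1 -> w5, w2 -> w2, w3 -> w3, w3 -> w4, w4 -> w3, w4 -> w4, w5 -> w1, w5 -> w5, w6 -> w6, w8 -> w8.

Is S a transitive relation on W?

Yes

Transitive: yes — every two-step S-path is closed by a direct edge.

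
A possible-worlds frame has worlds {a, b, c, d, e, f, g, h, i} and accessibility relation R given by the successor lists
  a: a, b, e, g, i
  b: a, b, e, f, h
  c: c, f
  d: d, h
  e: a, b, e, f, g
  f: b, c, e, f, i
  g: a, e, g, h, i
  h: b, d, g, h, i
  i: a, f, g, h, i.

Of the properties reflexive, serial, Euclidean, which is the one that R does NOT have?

Euclidean

Reflexive: yes — every world is R-related to itself.
Serial: yes — every world has a successor (e.g. a R a).
Euclidean: no — a R b and a R g, but not b R g.
Only Euclidean fails.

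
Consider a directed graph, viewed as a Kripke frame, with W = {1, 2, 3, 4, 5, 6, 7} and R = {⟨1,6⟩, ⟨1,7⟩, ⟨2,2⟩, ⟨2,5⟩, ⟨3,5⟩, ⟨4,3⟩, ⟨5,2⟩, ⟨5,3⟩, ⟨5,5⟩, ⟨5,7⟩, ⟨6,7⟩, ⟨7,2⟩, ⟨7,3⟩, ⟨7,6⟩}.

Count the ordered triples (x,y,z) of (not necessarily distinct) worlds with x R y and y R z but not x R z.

15

Enumerating: (1,7,2), (1,7,3), (2,5,3), (2,5,7), (3,5,2), (3,5,3), (3,5,7), (4,3,5), (5,7,6), (6,7,2), (6,7,3), (6,7,6), (7,2,5), (7,3,5), (7,6,7).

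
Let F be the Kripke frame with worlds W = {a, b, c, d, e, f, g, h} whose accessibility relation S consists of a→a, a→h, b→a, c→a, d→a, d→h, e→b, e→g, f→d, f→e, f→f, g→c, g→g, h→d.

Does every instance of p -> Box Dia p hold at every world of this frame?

By correspondence theory, B is valid on a frame iff S is symmetric.
Symmetric: no — a S h but not h S a.

No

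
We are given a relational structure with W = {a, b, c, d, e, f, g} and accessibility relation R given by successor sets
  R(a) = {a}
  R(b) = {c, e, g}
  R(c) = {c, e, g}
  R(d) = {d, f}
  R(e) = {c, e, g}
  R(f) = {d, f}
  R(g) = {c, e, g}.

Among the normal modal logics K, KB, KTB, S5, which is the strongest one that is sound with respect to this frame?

K

Symmetric (axiom B): no — b R c but not c R b.
Reflexive (axiom T): no — b is not related to itself.
Euclidean (axiom 5): yes — any two successors of a common world are R-related.
So F validates K; KB would additionally require R to be symmetric. The strongest is K.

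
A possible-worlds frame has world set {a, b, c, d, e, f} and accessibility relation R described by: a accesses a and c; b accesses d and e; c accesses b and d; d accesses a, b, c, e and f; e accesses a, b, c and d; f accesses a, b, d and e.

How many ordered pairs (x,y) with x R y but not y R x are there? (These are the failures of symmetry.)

8

Enumerating: (a,c), (c,b), (d,a), (e,a), (e,c), (f,a), (f,b), (f,e).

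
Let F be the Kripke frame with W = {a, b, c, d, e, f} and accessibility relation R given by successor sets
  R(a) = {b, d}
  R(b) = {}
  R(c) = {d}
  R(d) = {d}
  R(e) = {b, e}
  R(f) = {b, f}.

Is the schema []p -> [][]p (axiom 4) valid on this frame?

Axiom 4 corresponds to the accessibility relation being transitive.
Transitive: yes — every two-step R-path is closed by a direct edge.

Yes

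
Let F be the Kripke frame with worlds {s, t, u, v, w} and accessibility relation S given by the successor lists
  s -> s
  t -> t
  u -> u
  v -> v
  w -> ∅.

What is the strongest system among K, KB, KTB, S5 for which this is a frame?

Symmetric (axiom B): yes — every pair in S has its reverse in S.
Reflexive (axiom T): no — w is not related to itself.
Euclidean (axiom 5): yes — any two successors of a common world are S-related.
So F validates K, KB; KTB would additionally require S to be reflexive. The strongest is KB.

KB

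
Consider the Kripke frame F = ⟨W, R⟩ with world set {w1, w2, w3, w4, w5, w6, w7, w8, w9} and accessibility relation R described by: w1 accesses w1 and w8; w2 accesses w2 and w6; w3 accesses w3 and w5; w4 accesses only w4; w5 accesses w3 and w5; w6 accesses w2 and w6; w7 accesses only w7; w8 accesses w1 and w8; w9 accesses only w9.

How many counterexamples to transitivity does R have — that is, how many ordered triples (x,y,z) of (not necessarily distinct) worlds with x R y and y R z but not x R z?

0

R is transitive; there are no such tuples.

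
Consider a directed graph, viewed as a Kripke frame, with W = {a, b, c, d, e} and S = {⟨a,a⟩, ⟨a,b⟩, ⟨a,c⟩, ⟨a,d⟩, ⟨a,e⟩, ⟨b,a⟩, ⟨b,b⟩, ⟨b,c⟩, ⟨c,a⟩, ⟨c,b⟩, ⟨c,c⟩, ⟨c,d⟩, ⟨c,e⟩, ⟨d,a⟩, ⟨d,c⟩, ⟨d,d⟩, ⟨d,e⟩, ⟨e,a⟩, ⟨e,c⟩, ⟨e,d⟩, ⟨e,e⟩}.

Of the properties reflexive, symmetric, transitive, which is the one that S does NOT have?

transitive

Reflexive: yes — every world is S-related to itself.
Symmetric: yes — every pair in S has its reverse in S.
Transitive: no — b S a and a S d, but not b S d.
Only transitive fails.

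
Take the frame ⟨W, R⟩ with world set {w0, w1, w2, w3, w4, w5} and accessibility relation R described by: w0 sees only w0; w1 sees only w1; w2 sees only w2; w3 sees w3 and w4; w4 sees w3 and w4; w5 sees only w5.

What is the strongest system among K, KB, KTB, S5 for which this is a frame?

S5

Symmetric (axiom B): yes — every pair in R has its reverse in R.
Reflexive (axiom T): yes — every world is R-related to itself.
Euclidean (axiom 5): yes — any two successors of a common world are R-related.
So F validates K, KB, KTB, S5. The strongest is S5.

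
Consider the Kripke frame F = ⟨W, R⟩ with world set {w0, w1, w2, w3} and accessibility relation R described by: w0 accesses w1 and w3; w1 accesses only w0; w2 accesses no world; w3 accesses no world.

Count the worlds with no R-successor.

2

Enumerating: w2, w3.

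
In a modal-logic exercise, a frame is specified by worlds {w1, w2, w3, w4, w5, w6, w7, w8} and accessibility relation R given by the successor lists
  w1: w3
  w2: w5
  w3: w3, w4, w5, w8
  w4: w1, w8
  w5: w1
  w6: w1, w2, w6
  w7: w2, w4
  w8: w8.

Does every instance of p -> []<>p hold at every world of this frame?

Axiom B corresponds to the accessibility relation being symmetric.
Symmetric: no — w1 R w3 but not w3 R w1.

No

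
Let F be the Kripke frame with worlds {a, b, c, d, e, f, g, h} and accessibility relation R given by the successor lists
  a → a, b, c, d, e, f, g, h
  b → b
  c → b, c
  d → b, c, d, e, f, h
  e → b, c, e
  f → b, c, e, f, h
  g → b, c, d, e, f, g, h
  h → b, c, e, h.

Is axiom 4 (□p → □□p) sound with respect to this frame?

Axiom 4 corresponds to the accessibility relation being transitive.
Transitive: yes — every two-step R-path is closed by a direct edge.

Yes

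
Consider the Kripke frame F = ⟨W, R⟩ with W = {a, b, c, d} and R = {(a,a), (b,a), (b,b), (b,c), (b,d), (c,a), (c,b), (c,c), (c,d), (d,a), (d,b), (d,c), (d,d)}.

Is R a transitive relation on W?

Transitive: yes — every two-step R-path is closed by a direct edge.

Yes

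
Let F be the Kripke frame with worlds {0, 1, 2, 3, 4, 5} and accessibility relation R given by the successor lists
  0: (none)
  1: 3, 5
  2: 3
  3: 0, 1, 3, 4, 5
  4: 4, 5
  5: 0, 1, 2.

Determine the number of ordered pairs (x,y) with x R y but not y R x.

Enumerating: (2,3), (3,0), (3,4), (3,5), (4,5), (5,0), (5,2).

7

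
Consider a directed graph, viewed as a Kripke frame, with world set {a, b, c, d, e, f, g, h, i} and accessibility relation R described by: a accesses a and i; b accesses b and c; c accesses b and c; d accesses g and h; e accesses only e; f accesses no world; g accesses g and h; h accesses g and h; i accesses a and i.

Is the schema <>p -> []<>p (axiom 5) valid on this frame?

Yes

The schema 5 characterises exactly the Euclidean frames.
Euclidean: yes — any two successors of a common world are R-related.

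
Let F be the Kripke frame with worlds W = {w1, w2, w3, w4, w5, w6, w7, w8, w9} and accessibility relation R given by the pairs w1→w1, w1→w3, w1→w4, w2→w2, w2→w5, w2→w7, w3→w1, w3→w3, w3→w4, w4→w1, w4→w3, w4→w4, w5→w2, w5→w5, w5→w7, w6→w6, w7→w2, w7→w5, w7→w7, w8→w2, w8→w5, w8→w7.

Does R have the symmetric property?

No

Symmetric: no — w8 R w2 but not w2 R w8.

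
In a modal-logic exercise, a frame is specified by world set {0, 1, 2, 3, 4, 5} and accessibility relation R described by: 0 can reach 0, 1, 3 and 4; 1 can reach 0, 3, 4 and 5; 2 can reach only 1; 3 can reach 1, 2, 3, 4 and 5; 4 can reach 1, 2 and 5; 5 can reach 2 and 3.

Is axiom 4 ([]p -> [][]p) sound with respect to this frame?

No

The schema 4 characterises exactly the transitive frames.
Transitive: no — 0 R 1 and 1 R 5, but not 0 R 5.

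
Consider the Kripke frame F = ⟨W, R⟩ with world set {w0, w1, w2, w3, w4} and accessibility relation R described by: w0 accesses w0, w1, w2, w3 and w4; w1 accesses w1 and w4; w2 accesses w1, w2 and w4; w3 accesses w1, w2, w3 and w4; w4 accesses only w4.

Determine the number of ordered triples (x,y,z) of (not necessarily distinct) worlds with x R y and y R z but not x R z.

R is transitive; there are no such tuples.

0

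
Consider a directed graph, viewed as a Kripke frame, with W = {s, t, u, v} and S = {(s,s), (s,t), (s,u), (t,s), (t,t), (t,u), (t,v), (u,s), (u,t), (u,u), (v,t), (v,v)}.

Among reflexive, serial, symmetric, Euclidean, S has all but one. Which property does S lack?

Euclidean

Reflexive: yes — every world is S-related to itself.
Serial: yes — every world has a successor (e.g. s S s).
Symmetric: yes — every pair in S has its reverse in S.
Euclidean: no — t S s and t S v, but not s S v.
Only Euclidean fails.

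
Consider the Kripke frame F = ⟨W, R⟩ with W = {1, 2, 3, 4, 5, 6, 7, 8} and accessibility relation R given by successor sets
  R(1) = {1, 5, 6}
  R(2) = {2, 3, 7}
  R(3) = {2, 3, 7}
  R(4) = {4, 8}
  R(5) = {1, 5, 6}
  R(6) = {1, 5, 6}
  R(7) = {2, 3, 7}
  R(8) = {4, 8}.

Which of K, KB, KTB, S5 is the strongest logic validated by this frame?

S5

Symmetric (axiom B): yes — every pair in R has its reverse in R.
Reflexive (axiom T): yes — every world is R-related to itself.
Euclidean (axiom 5): yes — any two successors of a common world are R-related.
So F validates K, KB, KTB, S5. The strongest is S5.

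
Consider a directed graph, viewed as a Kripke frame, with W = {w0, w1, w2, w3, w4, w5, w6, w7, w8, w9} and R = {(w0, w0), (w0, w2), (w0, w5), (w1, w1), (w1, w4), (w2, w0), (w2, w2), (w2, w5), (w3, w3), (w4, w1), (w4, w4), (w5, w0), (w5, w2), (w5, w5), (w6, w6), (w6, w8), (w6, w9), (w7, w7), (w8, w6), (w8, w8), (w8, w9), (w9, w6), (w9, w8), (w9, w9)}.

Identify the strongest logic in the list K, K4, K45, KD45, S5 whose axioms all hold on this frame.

Transitive (axiom 4): yes — every two-step R-path is closed by a direct edge.
Euclidean (axiom 5): yes — any two successors of a common world are R-related.
Serial (axiom D): yes — every world has a successor (e.g. w0 R w0).
Reflexive (axiom T): yes — every world is R-related to itself.
So F validates K, K4, K45, KD45, S5. The strongest is S5.

S5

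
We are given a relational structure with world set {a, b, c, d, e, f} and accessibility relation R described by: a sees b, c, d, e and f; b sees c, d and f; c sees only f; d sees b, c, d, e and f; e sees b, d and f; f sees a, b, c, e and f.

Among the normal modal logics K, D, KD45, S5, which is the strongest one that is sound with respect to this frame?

Serial (axiom D): yes — every world has a successor (e.g. a R b).
Euclidean (axiom 5): no — a R b and a R e, but not b R e.
Transitive (axiom 4): no — b R d and d R e, but not b R e.
Reflexive (axiom T): no — a is not related to itself.
So F validates K, D; KD45 would additionally require R to be Euclidean and transitive. The strongest is D.

D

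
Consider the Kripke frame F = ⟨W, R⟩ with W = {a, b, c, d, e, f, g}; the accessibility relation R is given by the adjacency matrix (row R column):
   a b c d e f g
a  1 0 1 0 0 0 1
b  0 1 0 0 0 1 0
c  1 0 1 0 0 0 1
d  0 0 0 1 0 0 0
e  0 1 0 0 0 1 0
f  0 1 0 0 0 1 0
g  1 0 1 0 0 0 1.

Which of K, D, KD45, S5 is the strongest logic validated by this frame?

Serial (axiom D): yes — every world has a successor (e.g. a R a).
Euclidean (axiom 5): yes — any two successors of a common world are R-related.
Transitive (axiom 4): yes — every two-step R-path is closed by a direct edge.
Reflexive (axiom T): no — e is not related to itself.
So F validates K, D, KD45; S5 would additionally require R to be reflexive. The strongest is KD45.

KD45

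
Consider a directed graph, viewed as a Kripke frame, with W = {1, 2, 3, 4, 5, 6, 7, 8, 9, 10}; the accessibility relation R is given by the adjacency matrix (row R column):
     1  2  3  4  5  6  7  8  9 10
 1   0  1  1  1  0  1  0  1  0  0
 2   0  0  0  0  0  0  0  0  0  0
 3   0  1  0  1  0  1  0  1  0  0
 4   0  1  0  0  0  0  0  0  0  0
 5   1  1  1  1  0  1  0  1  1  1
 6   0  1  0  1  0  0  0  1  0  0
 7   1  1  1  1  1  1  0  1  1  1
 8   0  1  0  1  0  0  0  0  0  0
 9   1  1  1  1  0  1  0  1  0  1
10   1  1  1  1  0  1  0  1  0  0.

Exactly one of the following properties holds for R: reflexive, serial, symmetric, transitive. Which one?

transitive

Reflexive: no — 1 is not related to itself.
Serial: no — 2 has no R-successor.
Symmetric: no — 1 R 2 but not 2 R 1.
Transitive: yes — every two-step R-path is closed by a direct edge.
Only transitive holds.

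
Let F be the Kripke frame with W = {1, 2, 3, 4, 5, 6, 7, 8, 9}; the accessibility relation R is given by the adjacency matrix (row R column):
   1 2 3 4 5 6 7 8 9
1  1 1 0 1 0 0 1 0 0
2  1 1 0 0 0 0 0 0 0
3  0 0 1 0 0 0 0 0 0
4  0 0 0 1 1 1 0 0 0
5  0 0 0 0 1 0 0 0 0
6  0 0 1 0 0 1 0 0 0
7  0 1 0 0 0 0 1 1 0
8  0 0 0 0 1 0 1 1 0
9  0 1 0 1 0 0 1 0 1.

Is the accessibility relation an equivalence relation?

Reflexive: yes — every world is R-related to itself.
Symmetric: no — 1 R 4 but not 4 R 1.
Transitive: no — 1 R 4 and 4 R 5, but not 1 R 5.
So R is not an equivalence relation.

No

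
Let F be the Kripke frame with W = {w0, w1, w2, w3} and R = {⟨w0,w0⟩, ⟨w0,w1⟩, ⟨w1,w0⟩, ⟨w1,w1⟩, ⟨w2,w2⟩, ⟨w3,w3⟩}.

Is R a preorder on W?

Yes

Reflexive: yes — every world is R-related to itself.
Transitive: yes — every two-step R-path is closed by a direct edge.
So R is a preorder.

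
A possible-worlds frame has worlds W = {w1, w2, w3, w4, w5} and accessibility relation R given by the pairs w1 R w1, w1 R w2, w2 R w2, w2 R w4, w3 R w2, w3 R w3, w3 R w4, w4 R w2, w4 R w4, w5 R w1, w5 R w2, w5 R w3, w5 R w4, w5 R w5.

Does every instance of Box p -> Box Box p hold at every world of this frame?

No

Axiom 4 corresponds to the accessibility relation being transitive.
Transitive: no — w1 R w2 and w2 R w4, but not w1 R w4.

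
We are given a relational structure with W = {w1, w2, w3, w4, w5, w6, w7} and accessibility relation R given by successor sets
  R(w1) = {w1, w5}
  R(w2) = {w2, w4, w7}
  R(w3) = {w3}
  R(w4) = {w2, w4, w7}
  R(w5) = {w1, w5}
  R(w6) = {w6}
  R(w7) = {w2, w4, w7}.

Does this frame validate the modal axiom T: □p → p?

Axiom T corresponds to the accessibility relation being reflexive.
Reflexive: yes — every world is R-related to itself.

Yes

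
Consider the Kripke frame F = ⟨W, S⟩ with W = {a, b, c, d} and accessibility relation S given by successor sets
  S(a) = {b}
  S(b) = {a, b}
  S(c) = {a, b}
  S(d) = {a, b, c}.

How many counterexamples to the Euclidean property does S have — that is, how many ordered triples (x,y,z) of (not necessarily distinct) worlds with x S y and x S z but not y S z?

6

Enumerating: (b,a,a), (c,a,a), (d,a,a), (d,a,c), (d,b,c), (d,c,c).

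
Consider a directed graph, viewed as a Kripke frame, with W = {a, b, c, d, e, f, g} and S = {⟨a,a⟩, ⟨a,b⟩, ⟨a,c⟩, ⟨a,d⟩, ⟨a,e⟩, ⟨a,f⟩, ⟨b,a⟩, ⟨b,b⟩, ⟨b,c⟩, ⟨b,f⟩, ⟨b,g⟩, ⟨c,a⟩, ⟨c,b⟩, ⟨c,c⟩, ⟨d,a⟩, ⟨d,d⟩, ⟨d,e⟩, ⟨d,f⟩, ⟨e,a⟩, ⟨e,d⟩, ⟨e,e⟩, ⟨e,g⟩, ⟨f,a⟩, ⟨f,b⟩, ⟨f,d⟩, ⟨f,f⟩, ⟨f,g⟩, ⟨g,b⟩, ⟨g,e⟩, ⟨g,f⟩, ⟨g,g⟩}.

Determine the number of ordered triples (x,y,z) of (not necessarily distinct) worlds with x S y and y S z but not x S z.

34

Enumerating: (a,b,g), (a,e,g), (a,f,g), (b,a,d), (b,a,e), (b,f,d), (b,g,e), (c,a,d), (c,a,e), (c,a,f), (c,b,f), (c,b,g), … and 22 more.
Total: 34.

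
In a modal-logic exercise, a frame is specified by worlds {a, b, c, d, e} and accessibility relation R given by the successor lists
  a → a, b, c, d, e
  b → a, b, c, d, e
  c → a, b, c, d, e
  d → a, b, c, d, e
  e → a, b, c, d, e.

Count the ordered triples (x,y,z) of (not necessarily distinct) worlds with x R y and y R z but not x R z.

R is transitive; there are no such tuples.

0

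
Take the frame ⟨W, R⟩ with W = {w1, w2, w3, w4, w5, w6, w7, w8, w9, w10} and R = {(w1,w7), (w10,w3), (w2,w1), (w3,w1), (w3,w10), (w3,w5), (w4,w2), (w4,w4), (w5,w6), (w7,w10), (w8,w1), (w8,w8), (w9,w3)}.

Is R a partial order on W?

No

Reflexive: no — w1 is not related to itself.
Transitive: no — w1 R w7 and w7 R w10, but not w1 R w10.
Antisymmetric: no — w10 R w3 and w3 R w10 with w10 ≠ w3.
So R is not a partial order.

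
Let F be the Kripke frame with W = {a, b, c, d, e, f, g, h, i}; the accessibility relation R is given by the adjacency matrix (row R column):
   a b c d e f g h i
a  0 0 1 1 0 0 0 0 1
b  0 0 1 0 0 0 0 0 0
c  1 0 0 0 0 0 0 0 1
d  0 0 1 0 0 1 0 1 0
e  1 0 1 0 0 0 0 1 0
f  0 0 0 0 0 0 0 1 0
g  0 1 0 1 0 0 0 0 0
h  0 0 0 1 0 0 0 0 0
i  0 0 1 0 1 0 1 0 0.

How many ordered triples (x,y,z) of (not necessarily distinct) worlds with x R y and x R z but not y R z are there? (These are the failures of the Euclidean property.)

39

Enumerating: (a,c,c), (a,c,d), (a,d,d), (a,d,i), (a,i,d), (a,i,i), (b,c,c), (c,a,a), (c,i,a), (c,i,i), (d,c,c), (d,c,f), … and 27 more.
Total: 39.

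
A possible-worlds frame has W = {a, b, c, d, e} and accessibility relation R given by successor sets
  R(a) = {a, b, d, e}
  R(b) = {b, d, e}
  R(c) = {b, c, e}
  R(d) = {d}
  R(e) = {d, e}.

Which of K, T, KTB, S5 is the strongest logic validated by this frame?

Reflexive (axiom T): yes — every world is R-related to itself.
Symmetric (axiom B): no — a R b but not b R a.
Euclidean (axiom 5): no — a R d and a R b, but not d R b.
So F validates K, T; KTB would additionally require R to be symmetric. The strongest is T.

T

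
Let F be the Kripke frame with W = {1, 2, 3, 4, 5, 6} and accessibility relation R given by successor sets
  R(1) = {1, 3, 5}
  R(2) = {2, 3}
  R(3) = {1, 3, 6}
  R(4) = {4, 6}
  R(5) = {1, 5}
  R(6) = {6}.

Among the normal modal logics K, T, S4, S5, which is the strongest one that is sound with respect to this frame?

T

Reflexive (axiom T): yes — every world is R-related to itself.
Transitive (axiom 4): no — 1 R 3 and 3 R 6, but not 1 R 6.
Euclidean (axiom 5): no — 1 R 3 and 1 R 5, but not 3 R 5.
So F validates K, T; S4 would additionally require R to be transitive. The strongest is T.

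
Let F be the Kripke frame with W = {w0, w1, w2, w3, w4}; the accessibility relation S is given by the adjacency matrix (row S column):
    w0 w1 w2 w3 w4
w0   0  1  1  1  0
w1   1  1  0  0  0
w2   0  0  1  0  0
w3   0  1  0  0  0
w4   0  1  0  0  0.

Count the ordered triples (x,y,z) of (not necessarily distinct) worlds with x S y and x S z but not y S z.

7

Enumerating: (w0,w1,w2), (w0,w1,w3), (w0,w2,w1), (w0,w2,w3), (w0,w3,w2), (w0,w3,w3), (w1,w0,w0).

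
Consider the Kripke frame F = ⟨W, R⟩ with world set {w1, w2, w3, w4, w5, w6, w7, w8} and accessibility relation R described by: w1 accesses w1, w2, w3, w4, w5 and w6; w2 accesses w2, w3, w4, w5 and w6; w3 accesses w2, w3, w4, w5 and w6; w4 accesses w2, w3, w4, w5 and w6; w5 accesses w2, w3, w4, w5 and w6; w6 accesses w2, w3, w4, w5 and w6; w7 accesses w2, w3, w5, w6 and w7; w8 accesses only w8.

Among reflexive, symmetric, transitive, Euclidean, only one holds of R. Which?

Reflexive: yes — every world is R-related to itself.
Symmetric: no — w1 R w2 but not w2 R w1.
Transitive: no — w7 R w2 and w2 R w4, but not w7 R w4.
Euclidean: no — w1 R w2 and w1 R w1, but not w2 R w1.
Only reflexive holds.

reflexive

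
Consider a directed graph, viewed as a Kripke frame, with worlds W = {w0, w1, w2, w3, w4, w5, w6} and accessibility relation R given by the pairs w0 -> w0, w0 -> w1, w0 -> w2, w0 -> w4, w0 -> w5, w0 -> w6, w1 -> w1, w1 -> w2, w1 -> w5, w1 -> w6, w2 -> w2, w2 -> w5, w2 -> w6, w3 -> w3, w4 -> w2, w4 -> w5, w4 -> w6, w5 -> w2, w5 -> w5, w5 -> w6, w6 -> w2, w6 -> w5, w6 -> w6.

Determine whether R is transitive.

Yes

Transitive: yes — every two-step R-path is closed by a direct edge.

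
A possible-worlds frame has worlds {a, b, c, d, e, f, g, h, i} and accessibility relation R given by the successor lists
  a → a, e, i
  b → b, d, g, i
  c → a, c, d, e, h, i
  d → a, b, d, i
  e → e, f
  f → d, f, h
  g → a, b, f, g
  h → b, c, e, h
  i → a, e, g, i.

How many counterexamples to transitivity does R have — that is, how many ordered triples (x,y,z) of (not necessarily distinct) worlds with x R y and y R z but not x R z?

39

Enumerating: (a,e,f), (a,i,g), (b,d,a), (b,g,a), (b,g,f), (b,i,a), (b,i,e), (c,d,b), (c,e,f), (c,h,b), (c,i,g), (d,a,e), … and 27 more.
Total: 39.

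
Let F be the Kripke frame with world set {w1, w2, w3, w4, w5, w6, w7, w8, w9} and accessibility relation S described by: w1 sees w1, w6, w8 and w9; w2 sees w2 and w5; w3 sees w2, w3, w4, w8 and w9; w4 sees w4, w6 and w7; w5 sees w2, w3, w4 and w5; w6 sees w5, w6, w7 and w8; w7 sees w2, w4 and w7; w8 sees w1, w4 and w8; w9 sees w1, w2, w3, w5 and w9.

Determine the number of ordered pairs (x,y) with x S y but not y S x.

14

Enumerating: (w1,w6), (w3,w2), (w3,w4), (w3,w8), (w4,w6), (w5,w3), (w5,w4), (w6,w5), (w6,w7), (w6,w8), (w7,w2), (w8,w4), (w9,w2), (w9,w5).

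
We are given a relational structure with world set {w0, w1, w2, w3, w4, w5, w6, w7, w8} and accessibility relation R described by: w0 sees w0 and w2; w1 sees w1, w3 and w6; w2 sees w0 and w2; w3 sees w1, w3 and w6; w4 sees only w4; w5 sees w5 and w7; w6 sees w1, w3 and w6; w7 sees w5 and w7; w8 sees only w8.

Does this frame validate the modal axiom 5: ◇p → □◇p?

Yes

The schema 5 characterises exactly the Euclidean frames.
Euclidean: yes — any two successors of a common world are R-related.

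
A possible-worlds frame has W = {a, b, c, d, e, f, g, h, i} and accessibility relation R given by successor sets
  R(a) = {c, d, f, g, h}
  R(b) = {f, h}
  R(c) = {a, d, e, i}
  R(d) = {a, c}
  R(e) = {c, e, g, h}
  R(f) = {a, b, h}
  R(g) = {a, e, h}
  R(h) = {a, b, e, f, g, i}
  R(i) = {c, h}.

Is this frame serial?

Serial: yes — every world has a successor (e.g. a R c).

Yes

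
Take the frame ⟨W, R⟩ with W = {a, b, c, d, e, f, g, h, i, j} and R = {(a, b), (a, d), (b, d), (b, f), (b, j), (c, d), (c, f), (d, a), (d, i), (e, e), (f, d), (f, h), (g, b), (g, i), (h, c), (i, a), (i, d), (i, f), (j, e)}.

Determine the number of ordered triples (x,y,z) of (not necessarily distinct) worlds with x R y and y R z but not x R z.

Enumerating: (a,b,f), (a,b,j), (a,d,a), (a,d,i), (b,d,a), (b,d,i), (b,f,h), (b,j,e), (c,d,a), (c,d,i), (c,f,h), (d,a,b), … and 17 more.
Total: 29.

29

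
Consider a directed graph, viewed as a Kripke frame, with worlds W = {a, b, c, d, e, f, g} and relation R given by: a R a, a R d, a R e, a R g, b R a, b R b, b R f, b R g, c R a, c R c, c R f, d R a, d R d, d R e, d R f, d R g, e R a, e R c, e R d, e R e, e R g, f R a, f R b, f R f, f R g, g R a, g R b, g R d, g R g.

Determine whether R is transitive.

Transitive: no — a R d and d R f, but not a R f.

No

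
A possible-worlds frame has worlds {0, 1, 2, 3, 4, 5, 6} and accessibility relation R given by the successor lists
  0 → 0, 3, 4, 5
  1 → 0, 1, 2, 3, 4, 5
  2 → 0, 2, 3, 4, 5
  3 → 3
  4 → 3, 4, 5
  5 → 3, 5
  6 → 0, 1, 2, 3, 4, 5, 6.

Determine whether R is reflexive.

Yes

Reflexive: yes — every world is R-related to itself.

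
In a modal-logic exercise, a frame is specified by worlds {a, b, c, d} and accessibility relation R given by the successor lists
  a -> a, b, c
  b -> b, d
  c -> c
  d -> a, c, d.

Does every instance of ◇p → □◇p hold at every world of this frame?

Axiom 5 corresponds to the accessibility relation being Euclidean.
Euclidean: no — a R b and a R c, but not b R c.

No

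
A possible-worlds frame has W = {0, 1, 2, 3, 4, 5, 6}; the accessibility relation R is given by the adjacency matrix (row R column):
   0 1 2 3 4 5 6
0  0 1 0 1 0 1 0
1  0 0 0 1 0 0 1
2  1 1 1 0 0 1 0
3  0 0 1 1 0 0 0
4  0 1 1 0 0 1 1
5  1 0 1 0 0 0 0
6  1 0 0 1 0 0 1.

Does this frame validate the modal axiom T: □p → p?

The schema T characterises exactly the reflexive frames.
Reflexive: no — 0 is not related to itself.

No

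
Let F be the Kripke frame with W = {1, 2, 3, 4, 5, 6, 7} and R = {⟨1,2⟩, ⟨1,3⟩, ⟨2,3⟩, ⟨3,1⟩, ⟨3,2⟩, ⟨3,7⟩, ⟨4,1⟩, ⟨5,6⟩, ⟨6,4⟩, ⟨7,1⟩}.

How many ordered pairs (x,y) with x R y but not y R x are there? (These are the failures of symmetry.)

Enumerating: (1,2), (3,7), (4,1), (5,6), (6,4), (7,1).

6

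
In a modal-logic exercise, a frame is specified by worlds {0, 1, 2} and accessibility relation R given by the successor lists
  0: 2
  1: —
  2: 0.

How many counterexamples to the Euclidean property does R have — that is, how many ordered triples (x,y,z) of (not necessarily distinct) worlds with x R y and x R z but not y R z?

Enumerating: (0,2,2), (2,0,0).

2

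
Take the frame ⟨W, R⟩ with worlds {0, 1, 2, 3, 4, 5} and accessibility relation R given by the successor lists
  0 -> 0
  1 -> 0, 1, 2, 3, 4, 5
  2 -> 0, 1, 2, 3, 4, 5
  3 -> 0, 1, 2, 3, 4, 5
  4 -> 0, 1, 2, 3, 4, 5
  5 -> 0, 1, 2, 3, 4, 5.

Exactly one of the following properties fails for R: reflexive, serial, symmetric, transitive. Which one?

symmetric

Reflexive: yes — every world is R-related to itself.
Serial: yes — every world has a successor (e.g. 0 R 0).
Symmetric: no — 1 R 0 but not 0 R 1.
Transitive: yes — every two-step R-path is closed by a direct edge.
Only symmetric fails.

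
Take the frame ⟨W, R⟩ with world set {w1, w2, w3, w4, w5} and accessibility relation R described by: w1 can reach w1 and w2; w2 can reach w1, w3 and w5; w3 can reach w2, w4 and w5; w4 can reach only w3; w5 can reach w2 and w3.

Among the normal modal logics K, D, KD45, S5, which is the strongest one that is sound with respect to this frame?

D

Serial (axiom D): yes — every world has a successor (e.g. w1 R w1).
Euclidean (axiom 5): no — w2 R w1 and w2 R w3, but not w1 R w3.
Transitive (axiom 4): no — w1 R w2 and w2 R w3, but not w1 R w3.
Reflexive (axiom T): no — w2 is not related to itself.
So F validates K, D; KD45 would additionally require R to be Euclidean and transitive. The strongest is D.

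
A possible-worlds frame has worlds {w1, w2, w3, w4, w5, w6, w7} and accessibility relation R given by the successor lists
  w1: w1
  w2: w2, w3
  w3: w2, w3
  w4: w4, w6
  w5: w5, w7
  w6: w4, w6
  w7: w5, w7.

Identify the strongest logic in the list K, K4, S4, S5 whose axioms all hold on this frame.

Transitive (axiom 4): yes — every two-step R-path is closed by a direct edge.
Reflexive (axiom T): yes — every world is R-related to itself.
Euclidean (axiom 5): yes — any two successors of a common world are R-related.
So F validates K, K4, S4, S5. The strongest is S5.

S5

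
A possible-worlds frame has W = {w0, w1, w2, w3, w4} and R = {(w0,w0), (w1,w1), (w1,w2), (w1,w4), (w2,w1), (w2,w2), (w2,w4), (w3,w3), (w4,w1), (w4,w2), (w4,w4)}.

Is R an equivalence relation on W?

Yes

Reflexive: yes — every world is R-related to itself.
Symmetric: yes — every pair in R has its reverse in R.
Transitive: yes — every two-step R-path is closed by a direct edge.
So R is an equivalence relation.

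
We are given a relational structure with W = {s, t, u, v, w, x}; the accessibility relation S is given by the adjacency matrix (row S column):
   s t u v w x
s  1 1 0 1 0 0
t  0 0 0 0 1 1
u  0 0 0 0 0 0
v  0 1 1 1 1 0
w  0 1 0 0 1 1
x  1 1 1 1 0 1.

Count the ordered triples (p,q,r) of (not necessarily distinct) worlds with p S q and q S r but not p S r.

16

Enumerating: (s,t,w), (s,t,x), (s,v,u), (s,v,w), (t,w,t), (t,x,s), (t,x,t), (t,x,u), (t,x,v), (v,t,x), (v,w,x), (w,x,s), (w,x,u), (w,x,v), (x,t,w), (x,v,w).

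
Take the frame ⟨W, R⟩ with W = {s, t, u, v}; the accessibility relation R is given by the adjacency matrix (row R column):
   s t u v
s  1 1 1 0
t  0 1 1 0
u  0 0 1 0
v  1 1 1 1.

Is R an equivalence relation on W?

Reflexive: yes — every world is R-related to itself.
Symmetric: no — s R t but not t R s.
Transitive: yes — every two-step R-path is closed by a direct edge.
So R is not an equivalence relation.

No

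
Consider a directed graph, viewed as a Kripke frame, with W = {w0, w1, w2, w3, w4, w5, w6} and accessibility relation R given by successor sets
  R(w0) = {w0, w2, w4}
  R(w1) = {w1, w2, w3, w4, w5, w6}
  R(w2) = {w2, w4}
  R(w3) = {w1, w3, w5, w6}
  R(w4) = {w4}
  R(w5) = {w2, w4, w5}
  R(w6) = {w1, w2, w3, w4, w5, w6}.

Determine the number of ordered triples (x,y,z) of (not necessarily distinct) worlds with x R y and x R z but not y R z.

38

Enumerating: (w0,w2,w0), (w0,w4,w0), (w0,w4,w2), (w1,w2,w1), (w1,w2,w3), (w1,w2,w5), (w1,w2,w6), (w1,w3,w2), (w1,w3,w4), (w1,w4,w1), (w1,w4,w2), (w1,w4,w3), … and 26 more.
Total: 38.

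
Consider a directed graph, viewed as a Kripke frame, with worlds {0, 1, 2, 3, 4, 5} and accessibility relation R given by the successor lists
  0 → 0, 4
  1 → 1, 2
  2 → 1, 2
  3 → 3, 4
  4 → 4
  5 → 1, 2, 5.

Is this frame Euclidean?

Euclidean: no — 0 R 4 and 0 R 0, but not 4 R 0.

No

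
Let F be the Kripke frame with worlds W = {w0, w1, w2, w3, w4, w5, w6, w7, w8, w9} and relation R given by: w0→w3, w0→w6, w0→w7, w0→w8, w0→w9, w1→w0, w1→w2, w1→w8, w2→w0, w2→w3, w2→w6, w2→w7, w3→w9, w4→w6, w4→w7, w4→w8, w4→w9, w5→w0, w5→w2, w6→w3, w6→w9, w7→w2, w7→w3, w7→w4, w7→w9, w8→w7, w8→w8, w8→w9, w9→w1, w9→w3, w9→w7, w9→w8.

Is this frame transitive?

Transitive: no — w0 R w7 and w7 R w2, but not w0 R w2.

No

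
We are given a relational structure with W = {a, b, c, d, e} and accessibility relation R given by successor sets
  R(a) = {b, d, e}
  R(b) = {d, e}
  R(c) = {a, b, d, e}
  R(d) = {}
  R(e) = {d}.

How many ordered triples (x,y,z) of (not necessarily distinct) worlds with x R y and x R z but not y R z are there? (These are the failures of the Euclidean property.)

Enumerating: (a,b,b), (a,d,b), (a,d,d), (a,d,e), (a,e,b), (a,e,e), (b,d,d), (b,d,e), (b,e,e), (c,a,a), (c,b,a), (c,b,b), … and 8 more.
Total: 20.

20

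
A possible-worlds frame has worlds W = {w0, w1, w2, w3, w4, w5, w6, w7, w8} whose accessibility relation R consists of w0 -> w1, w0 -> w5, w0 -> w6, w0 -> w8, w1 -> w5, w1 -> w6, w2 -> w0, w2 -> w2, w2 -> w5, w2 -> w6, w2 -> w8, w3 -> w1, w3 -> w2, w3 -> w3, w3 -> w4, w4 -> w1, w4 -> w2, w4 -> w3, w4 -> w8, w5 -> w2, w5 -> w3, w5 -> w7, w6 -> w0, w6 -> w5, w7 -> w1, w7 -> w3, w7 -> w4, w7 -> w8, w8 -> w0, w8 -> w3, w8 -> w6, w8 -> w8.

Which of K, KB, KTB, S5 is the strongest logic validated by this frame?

K

Symmetric (axiom B): no — w0 R w1 but not w1 R w0.
Reflexive (axiom T): no — w0 is not related to itself.
Euclidean (axiom 5): no — w0 R w1 and w0 R w8, but not w1 R w8.
So F validates K; KB would additionally require R to be symmetric. The strongest is K.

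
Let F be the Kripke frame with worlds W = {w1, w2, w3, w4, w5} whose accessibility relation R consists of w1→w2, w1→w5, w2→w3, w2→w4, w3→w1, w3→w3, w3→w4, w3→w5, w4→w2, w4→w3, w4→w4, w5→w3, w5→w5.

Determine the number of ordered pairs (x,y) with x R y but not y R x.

4

Enumerating: (w1,w2), (w1,w5), (w2,w3), (w3,w1).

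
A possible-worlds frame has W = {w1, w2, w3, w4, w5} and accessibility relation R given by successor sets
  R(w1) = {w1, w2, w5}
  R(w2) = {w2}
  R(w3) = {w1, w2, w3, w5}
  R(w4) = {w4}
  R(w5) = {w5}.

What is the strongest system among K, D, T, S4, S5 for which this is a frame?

Serial (axiom D): yes — every world has a successor (e.g. w1 R w1).
Reflexive (axiom T): yes — every world is R-related to itself.
Transitive (axiom 4): yes — every two-step R-path is closed by a direct edge.
Euclidean (axiom 5): no — w1 R w2 and w1 R w5, but not w2 R w5.
So F validates K, D, T, S4; S5 would additionally require R to be Euclidean. The strongest is S4.

S4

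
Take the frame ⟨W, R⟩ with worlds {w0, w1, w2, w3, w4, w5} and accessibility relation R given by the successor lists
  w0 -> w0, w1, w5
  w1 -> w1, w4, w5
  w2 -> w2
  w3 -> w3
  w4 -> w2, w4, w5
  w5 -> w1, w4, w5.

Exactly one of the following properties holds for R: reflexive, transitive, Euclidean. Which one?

Reflexive: yes — every world is R-related to itself.
Transitive: no — w0 R w1 and w1 R w4, but not w0 R w4.
Euclidean: no — w4 R w2 and w4 R w5, but not w2 R w5.
Only reflexive holds.

reflexive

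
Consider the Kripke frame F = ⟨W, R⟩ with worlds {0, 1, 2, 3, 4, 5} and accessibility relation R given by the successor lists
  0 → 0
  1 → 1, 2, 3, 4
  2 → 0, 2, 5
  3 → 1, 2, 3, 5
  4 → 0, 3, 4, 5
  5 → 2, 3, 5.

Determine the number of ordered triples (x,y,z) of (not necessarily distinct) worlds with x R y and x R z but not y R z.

Enumerating: (1,2,1), (1,2,3), (1,2,4), (1,3,4), (1,4,1), (1,4,2), (2,0,2), (2,0,5), (2,5,0), (3,1,5), (3,2,1), (3,2,3), … and 9 more.
Total: 21.

21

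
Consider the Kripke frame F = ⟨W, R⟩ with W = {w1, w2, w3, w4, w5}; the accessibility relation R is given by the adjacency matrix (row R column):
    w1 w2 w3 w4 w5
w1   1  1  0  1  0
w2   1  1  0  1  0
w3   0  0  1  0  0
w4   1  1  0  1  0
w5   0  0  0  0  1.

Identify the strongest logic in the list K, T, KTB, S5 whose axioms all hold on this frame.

Reflexive (axiom T): yes — every world is R-related to itself.
Symmetric (axiom B): yes — every pair in R has its reverse in R.
Euclidean (axiom 5): yes — any two successors of a common world are R-related.
So F validates K, T, KTB, S5. The strongest is S5.

S5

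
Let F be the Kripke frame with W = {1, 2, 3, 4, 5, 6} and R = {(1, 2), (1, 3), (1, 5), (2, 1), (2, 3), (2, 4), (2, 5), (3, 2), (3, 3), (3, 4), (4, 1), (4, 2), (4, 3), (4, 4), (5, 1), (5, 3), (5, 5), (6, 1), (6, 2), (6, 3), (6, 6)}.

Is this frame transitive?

No

Transitive: no — 1 R 2 and 2 R 4, but not 1 R 4.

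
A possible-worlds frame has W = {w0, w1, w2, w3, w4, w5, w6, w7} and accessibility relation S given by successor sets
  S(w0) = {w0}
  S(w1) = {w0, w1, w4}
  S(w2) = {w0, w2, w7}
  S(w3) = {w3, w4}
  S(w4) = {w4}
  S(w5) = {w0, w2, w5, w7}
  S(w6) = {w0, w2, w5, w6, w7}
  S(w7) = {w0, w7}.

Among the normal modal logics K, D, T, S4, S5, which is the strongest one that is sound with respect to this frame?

S4

Serial (axiom D): yes — every world has a successor (e.g. w0 S w0).
Reflexive (axiom T): yes — every world is S-related to itself.
Transitive (axiom 4): yes — every two-step S-path is closed by a direct edge.
Euclidean (axiom 5): no — w1 S w0 and w1 S w4, but not w0 S w4.
So F validates K, D, T, S4; S5 would additionally require S to be Euclidean. The strongest is S4.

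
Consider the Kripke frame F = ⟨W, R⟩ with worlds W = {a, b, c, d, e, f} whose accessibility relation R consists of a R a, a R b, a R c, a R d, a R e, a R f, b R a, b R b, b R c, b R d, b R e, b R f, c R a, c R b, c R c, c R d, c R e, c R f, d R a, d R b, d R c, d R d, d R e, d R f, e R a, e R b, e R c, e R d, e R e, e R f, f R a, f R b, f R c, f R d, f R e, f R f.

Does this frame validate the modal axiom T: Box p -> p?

Yes

By correspondence theory, T is valid on a frame iff R is reflexive.
Reflexive: yes — every world is R-related to itself.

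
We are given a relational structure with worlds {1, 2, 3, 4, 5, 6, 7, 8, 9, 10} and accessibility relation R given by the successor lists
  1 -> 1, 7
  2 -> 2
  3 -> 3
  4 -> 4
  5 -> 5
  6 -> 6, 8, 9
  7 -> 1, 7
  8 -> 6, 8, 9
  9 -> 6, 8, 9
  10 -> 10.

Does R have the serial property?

Serial: yes — every world has a successor (e.g. 1 R 1).

Yes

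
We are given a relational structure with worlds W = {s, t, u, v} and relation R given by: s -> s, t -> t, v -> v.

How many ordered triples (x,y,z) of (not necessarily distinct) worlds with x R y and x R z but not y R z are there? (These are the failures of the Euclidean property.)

0

R is Euclidean; there are no such tuples.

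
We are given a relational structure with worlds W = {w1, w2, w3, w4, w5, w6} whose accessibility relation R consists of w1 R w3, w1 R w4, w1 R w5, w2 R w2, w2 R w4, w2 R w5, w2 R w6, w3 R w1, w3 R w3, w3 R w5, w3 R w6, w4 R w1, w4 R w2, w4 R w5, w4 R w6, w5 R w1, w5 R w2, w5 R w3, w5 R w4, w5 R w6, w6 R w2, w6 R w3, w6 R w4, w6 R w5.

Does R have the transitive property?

No

Transitive: no — w1 R w3 and w3 R w6, but not w1 R w6.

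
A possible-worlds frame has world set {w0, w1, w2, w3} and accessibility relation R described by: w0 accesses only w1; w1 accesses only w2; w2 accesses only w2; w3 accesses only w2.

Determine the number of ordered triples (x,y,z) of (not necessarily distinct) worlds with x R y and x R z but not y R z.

1

Enumerating: (w0,w1,w1).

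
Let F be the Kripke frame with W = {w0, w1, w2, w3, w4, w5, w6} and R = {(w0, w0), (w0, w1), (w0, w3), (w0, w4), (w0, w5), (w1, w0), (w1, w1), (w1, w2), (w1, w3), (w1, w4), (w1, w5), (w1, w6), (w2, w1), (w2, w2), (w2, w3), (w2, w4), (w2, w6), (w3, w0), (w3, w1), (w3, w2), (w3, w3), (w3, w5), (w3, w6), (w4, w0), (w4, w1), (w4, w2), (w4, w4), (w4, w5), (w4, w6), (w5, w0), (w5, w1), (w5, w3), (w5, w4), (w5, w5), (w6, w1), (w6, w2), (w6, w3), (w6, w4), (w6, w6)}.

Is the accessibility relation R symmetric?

Symmetric: yes — every pair in R has its reverse in R.

Yes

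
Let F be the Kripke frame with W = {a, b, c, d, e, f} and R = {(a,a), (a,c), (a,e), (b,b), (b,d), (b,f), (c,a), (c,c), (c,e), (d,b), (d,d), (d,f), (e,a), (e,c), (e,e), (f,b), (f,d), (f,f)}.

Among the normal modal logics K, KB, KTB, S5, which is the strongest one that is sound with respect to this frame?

Symmetric (axiom B): yes — every pair in R has its reverse in R.
Reflexive (axiom T): yes — every world is R-related to itself.
Euclidean (axiom 5): yes — any two successors of a common world are R-related.
So F validates K, KB, KTB, S5. The strongest is S5.

S5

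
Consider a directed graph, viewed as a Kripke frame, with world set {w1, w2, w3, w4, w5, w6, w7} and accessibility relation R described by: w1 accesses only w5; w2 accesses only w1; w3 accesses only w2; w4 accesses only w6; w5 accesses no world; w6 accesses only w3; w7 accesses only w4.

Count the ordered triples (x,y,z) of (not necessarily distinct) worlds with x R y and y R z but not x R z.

5

Enumerating: (w2,w1,w5), (w3,w2,w1), (w4,w6,w3), (w6,w3,w2), (w7,w4,w6).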